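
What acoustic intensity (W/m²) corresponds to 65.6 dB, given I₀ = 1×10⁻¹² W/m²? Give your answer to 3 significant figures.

I = I₀·10^(L/10) = 10⁻¹² × 10^(65.6/10) = 10^(-5.440).

3.63e-06 W/m²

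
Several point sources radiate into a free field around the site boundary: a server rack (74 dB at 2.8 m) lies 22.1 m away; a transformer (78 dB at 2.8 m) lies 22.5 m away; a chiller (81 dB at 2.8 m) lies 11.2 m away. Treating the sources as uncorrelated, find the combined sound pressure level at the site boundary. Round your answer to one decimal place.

Apply inverse-square spreading to bring every level to the receiver, then sum 10^(L/10).
server rack: 74 − 20·log₁₀(22.1/2.8) = 74 − 17.94 = 56.06 dB.
transformer: 78 − 20·log₁₀(22.5/2.8) = 78 − 18.10 = 59.90 dB.
chiller: 81 − 20·log₁₀(11.2/2.8) = 81 − 12.04 = 68.96 dB.
Σ 10^(L/10) = 9.249e+06 → L_total = 10·log₁₀(9.249e+06) = 69.66 dB.

69.7 dB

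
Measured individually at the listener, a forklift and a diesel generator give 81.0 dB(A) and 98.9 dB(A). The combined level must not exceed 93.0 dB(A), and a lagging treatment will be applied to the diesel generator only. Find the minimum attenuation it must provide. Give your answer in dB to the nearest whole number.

6 dB

The untreated sources together contribute 10^(81.0/10) = 1.259e+08, i.e. 81.00 dB(A).
To meet 93.0 dB(A) overall, the treated diesel generator may contribute at most 10^(93.0/10) − 1.259e+08 = 1.869e+09, i.e. 92.72 dB(A).
Required insertion loss = 98.9 − 92.72 = 6.18 dB.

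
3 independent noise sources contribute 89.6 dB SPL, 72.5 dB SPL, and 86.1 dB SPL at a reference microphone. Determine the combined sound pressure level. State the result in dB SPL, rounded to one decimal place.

91.3 dB SPL

Incoherent sources combine by intensity addition: L_total = 10·log₁₀(Σ 10^(L_i/10)).
Σ 10^(L/10) = 10^(89.6/10) + 10^(72.5/10) + 10^(86.1/10) = 1.337e+09.
L_total = 10·log₁₀(1.337e+09) = 91.26 dB SPL.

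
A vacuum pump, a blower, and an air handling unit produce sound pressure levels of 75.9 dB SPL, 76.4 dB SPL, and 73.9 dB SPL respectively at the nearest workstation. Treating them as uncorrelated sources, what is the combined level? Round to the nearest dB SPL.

For uncorrelated sources the intensities add, so convert each level to linear form, sum, and take 10·log₁₀ of the total.
Σ 10^(L/10) = 10^(75.9/10) + 10^(76.4/10) + 10^(73.9/10) = 1.071e+08.
L_total = 10·log₁₀(1.071e+08) = 80.30 dB SPL.

80 dB SPL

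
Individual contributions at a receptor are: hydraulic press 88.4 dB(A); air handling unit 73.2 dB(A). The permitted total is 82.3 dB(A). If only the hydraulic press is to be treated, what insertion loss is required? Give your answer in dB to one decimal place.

6.7 dB

Everything except the hydraulic press sums to 10^(73.2/10) = 2.089e+07 in linear terms, 73.20 dB(A).
The limit corresponds to 10^(82.3/10) = 1.698e+08; subtracting the fixed part leaves 1.489e+08 for the hydraulic press, i.e. 81.73 dB(A).
Required insertion loss = 88.4 − 81.73 = 6.67 dB.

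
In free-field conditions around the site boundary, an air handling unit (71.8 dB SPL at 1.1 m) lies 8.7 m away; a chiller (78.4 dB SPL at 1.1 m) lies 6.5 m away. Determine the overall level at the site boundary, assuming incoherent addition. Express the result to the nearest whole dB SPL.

63 dB SPL

Apply inverse-square spreading to bring every level to the receiver, then sum 10^(L/10).
air handling unit: 71.8 − 20·log₁₀(8.7/1.1) = 71.8 − 17.96 = 53.84 dB SPL.
chiller: 78.4 − 20·log₁₀(6.5/1.1) = 78.4 − 15.43 = 62.97 dB SPL.
Σ 10^(L/10) = 2.223e+06 → L_total = 10·log₁₀(2.223e+06) = 63.47 dB SPL.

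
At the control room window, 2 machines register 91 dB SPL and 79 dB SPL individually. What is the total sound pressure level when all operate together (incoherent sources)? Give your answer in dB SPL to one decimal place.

91.3 dB SPL

Incoherent sources combine by intensity addition: L_total = 10·log₁₀(Σ 10^(L_i/10)).
Σ 10^(L/10) = 10^(91/10) + 10^(79/10) = 1.338e+09.
L_total = 10·log₁₀(1.338e+09) = 91.27 dB SPL.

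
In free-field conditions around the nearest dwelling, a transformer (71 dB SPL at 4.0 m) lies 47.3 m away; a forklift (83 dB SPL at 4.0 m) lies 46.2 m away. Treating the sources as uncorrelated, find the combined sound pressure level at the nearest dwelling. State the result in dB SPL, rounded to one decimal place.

62.0 dB SPL

Propagate each source to the receiver with L = L_ref − 20·log₁₀(r/r_ref), then add intensities.
transformer: 71 − 20·log₁₀(47.3/4.0) = 71 − 21.46 = 49.54 dB SPL.
forklift: 83 − 20·log₁₀(46.2/4.0) = 83 − 21.25 = 61.75 dB SPL.
Σ 10^(L/10) = 1.586e+06 → L_total = 10·log₁₀(1.586e+06) = 62.00 dB SPL.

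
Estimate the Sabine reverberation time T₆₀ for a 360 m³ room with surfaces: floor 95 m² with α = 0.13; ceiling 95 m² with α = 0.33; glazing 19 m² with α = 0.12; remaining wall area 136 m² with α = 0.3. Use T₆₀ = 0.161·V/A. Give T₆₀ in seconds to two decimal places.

0.67 s

Summing Sᵢαᵢ: 95·0.13 + 95·0.33 + 19·0.12 + 136·0.3 = 86.78 m².
T₆₀ = 0.161·V/A = 0.161·360/86.78 = 0.668 s.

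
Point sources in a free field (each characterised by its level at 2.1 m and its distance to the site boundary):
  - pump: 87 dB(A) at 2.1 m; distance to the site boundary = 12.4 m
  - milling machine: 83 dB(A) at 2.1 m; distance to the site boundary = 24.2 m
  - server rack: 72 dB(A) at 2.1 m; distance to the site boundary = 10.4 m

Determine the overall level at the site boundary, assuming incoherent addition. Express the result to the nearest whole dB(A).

72 dB(A)

Propagate each source to the receiver with L = L_ref − 20·log₁₀(r/r_ref), then add intensities.
pump: 87 − 20·log₁₀(12.4/2.1) = 87 − 15.42 = 71.58 dB(A).
milling machine: 83 − 20·log₁₀(24.2/2.1) = 83 − 21.23 = 61.77 dB(A).
server rack: 72 − 20·log₁₀(10.4/2.1) = 72 − 13.90 = 58.10 dB(A).
Σ 10^(L/10) = 1.652e+07 → L_total = 10·log₁₀(1.652e+07) = 72.18 dB(A).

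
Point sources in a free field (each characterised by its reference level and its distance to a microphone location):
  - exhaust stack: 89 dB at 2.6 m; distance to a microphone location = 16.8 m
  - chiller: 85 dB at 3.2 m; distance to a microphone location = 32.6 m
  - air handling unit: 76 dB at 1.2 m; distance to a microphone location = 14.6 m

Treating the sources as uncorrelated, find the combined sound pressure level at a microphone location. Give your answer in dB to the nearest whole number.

73 dB

First find each source's level at the receiver (point-source: −20·log₁₀(r/r_ref)), then combine on an intensity basis.
exhaust stack: 89 − 20·log₁₀(16.8/2.6) = 89 − 16.21 = 72.79 dB.
chiller: 85 − 20·log₁₀(32.6/3.2) = 85 − 20.16 = 64.84 dB.
air handling unit: 76 − 20·log₁₀(14.6/1.2) = 76 − 21.70 = 54.30 dB.
Σ 10^(L/10) = 2.234e+07 → L_total = 10·log₁₀(2.234e+07) = 73.49 dB.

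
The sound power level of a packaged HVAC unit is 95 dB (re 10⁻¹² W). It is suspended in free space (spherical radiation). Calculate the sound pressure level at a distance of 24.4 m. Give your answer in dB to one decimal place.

56.3 dB

The power spreads over a sphere of area 4π·r², so L_p = L_w − 10·log₁₀(4π·r²).
4π·r² = 7482 m², 10·log₁₀ of that is 38.740 dB.
L_p = 95 − 38.740 = 56.26 dB.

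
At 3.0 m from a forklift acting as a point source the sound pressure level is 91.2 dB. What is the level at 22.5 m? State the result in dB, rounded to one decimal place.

73.7 dB

For a point source, L₂ = L₁ − 20·log₁₀(r₂/r₁).
L₂ = 91.2 − 20·log₁₀(22.5/3.0) = 91.2 − 17.501 = 73.70 dB.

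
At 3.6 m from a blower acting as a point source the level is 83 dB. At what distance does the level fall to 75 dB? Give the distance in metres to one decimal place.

Point-source spreading drops the level by 20·log₁₀(r₂/r₁); inverting, r₂/r₁ = 10^(ΔL/20).
r₂ = 3.6·10^((83−75)/20) = 3.6·10^(8.0/20) = 9.04 m.

9.0 m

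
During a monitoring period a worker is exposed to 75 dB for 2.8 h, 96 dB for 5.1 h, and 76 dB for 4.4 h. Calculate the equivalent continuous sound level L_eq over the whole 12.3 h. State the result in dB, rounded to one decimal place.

92.2 dB

L_eq = 10·log₁₀[(1/T)·Σ tᵢ·10^(Lᵢ/10)] with T = 12.3 h.
Σ tᵢ·10^(Lᵢ/10) = 2.8·10^(75/10) + 5.1·10^(96/10) + 4.4·10^(76/10) = 2.057e+10.
L_eq = 10·log₁₀(2.057e+10/12.3) = 92.23 dB.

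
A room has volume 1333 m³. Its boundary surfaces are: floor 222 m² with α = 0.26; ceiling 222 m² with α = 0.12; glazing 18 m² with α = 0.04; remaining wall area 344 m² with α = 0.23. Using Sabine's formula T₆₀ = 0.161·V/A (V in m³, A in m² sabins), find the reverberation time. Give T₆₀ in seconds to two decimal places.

Total absorption A = 222·0.26 + 222·0.12 + 18·0.04 + 344·0.23 = 164.20 m² sabins.
T₆₀ = 0.161 × 1333 / 164.20 = 1.307 s.

1.31 s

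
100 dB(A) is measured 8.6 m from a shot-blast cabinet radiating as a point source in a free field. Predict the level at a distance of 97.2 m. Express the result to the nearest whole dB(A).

For a point source, L₂ = L₁ − 20·log₁₀(r₂/r₁).
L₂ = 100 − 20·log₁₀(97.2/8.6) = 100 − 21.063 = 78.94 dB(A).

79 dB(A)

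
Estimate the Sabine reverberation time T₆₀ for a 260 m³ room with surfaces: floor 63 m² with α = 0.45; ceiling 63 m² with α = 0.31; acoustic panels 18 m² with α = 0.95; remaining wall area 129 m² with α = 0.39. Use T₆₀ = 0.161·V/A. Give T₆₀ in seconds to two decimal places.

0.36 s

Summing Sᵢαᵢ: 63·0.45 + 63·0.31 + 18·0.95 + 129·0.39 = 115.29 m².
T₆₀ = 0.161·V/A = 0.161·260/115.29 = 0.363 s.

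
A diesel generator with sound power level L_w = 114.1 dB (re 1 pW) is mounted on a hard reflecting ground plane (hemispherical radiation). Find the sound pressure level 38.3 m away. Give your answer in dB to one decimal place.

Free-field hemispherical radiation: L_p = L_w − 10·log₁₀(2π·r²), r = 38.3 m.
2π·r² = 9217 m², 10·log₁₀ of that is 39.646 dB.
L_p = 114.1 − 39.646 = 74.45 dB.

74.5 dB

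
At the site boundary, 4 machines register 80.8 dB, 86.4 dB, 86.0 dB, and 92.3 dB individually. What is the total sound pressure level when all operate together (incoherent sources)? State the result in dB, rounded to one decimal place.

For uncorrelated sources the intensities add, so convert each level to linear form, sum, and take 10·log₁₀ of the total.
Σ 10^(L/10) = 10^(80.8/10) + 10^(86.4/10) + 10^(86.0/10) + 10^(92.3/10) = 2.653e+09.
L_total = 10·log₁₀(2.653e+09) = 94.24 dB.

94.2 dB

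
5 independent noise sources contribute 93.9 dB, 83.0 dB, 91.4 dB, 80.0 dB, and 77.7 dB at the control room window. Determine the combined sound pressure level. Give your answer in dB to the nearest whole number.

Incoherent sources combine by intensity addition: L_total = 10·log₁₀(Σ 10^(L_i/10)).
Σ 10^(L/10) = 10^(93.9/10) + 10^(83.0/10) + 10^(91.4/10) + 10^(80.0/10) + 10^(77.7/10) = 4.194e+09.
L_total = 10·log₁₀(4.194e+09) = 96.23 dB.

96 dB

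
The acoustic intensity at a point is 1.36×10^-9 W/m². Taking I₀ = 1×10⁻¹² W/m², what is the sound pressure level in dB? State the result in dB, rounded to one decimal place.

31.3 dB

L = 10·log₁₀(I/I₀) = 10·log₁₀(1.36×10^-9/10⁻¹²) = 10·log₁₀(1.36×10^3).
L = 10·(0.1335 + 3) = 31.34 dB.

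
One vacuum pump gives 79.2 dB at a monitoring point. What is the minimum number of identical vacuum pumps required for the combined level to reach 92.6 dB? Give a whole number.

The shortfall is 92.6 − 79.2 = 13.4 dB, and N units add 10·log₁₀ N, so need 10·log₁₀ N ≥ 13.4.
N ≥ 10^(13.4/10) = 21.878, so N = 22.

22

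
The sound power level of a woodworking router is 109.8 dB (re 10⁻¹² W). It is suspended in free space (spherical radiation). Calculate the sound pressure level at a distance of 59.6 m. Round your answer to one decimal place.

The power spreads over a sphere of area 4π·r², so L_p = L_w − 10·log₁₀(4π·r²).
4π·r² = 4.464e+04 m², 10·log₁₀ of that is 46.497 dB.
L_p = 109.8 − 46.497 = 63.30 dB.

63.3 dB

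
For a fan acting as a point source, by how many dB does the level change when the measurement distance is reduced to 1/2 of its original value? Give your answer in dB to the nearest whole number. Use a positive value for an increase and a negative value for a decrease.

With spherical spreading the level changes by −20·log₁₀(r₂/r₁).
ΔL = −20·log₁₀(0.5) = +6.02 dB.

+6 dB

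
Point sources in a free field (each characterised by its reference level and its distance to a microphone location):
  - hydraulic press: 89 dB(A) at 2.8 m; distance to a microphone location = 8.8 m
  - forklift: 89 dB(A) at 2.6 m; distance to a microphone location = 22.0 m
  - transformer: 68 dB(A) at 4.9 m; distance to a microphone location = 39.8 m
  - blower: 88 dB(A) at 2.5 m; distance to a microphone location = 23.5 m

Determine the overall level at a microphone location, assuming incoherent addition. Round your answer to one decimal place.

First find each source's level at the receiver (point-source: −20·log₁₀(r/r_ref)), then combine on an intensity basis.
hydraulic press: 89 − 20·log₁₀(8.8/2.8) = 89 − 9.95 = 79.05 dB(A).
forklift: 89 − 20·log₁₀(22.0/2.6) = 89 − 18.55 = 70.45 dB(A).
transformer: 68 − 20·log₁₀(39.8/4.9) = 68 − 18.19 = 49.81 dB(A).
blower: 88 − 20·log₁₀(23.5/2.5) = 88 − 19.46 = 68.54 dB(A).
Σ 10^(L/10) = 9.875e+07 → L_total = 10·log₁₀(9.875e+07) = 79.95 dB(A).

79.9 dB(A)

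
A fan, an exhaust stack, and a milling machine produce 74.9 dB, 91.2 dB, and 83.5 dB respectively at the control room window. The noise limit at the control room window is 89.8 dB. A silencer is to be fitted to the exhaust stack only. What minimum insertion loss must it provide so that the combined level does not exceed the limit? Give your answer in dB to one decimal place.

Everything except the exhaust stack sums to 10^(74.9/10) + 10^(83.5/10) = 2.548e+08 in linear terms, 84.06 dB.
To meet 89.8 dB overall, the treated exhaust stack may contribute at most 10^(89.8/10) − 2.548e+08 = 7.002e+08, i.e. 88.45 dB.
Required insertion loss = 91.2 − 88.45 = 2.75 dB.

2.7 dB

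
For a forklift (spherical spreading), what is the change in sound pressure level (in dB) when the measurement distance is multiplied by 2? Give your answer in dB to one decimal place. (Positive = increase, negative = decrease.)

Point-source spreading: ΔL = −20·log₁₀(r₂/r₁).
ΔL = −20·log₁₀(2) = -6.02 dB.

-6.0 dB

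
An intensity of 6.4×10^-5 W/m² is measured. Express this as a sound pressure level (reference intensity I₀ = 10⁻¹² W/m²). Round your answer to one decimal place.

78.1 dB

Dividing by I₀ shifts the exponent by 12: I/I₀ = 6.4×10^7.
L = 10·(0.8062 + 7) = 78.06 dB.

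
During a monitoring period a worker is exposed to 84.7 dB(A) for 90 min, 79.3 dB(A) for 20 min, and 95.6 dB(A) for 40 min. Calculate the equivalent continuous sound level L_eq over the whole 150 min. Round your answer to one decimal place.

90.6 dB(A)

Weight each interval's intensity by its duration and average over T = 150 min:
Σ tᵢ·10^(Lᵢ/10) = 90·10^(84.7/10) + 20·10^(79.3/10) + 40·10^(95.6/10) = 1.735e+11.
L_eq = 10·log₁₀(1.735e+11/150) = 90.63 dB(A).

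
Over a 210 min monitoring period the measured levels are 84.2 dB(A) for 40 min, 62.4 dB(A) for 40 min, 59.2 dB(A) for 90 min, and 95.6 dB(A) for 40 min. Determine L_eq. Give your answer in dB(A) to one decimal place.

88.7 dB(A)

L_eq = 10·log₁₀[(1/T)·Σ tᵢ·10^(Lᵢ/10)] with T = 210 min.
Σ tᵢ·10^(Lᵢ/10) = 40·10^(84.2/10) + 40·10^(62.4/10) + 90·10^(59.2/10) + 40·10^(95.6/10) = 1.559e+11.
L_eq = 10·log₁₀(1.559e+11/210) = 88.71 dB(A).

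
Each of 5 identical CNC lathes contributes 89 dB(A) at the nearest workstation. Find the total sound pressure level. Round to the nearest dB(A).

96 dB(A)

N identical incoherent sources raise the level by 10·log₁₀ N.
L_total = 89 + 10·log₁₀(5) = 89 + 6.990 = 95.99 dB(A).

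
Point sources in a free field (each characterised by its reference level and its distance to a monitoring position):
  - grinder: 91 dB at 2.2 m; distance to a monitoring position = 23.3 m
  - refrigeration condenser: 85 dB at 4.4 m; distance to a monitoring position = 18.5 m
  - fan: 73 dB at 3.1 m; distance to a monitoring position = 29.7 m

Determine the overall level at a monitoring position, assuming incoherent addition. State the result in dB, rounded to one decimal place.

74.7 dB

Propagate each source to the receiver with L = L_ref − 20·log₁₀(r/r_ref), then add intensities.
grinder: 91 − 20·log₁₀(23.3/2.2) = 91 − 20.50 = 70.50 dB.
refrigeration condenser: 85 − 20·log₁₀(18.5/4.4) = 85 − 12.47 = 72.53 dB.
fan: 73 − 20·log₁₀(29.7/3.1) = 73 − 19.63 = 53.37 dB.
Σ 10^(L/10) = 2.933e+07 → L_total = 10·log₁₀(2.933e+07) = 74.67 dB.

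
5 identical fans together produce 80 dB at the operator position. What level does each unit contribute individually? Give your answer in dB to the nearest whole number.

73 dB

For N identical incoherent sources L_total = L₁ + 10·log₁₀ N, so L₁ = 80 − 10·log₁₀(5) = 80 − 6.990.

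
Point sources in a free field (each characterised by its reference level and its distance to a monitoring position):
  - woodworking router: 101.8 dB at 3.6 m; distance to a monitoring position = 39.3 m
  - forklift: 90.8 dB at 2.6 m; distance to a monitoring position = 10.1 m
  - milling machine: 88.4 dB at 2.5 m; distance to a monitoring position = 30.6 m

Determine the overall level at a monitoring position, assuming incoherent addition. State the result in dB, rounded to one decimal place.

First find each source's level at the receiver (point-source: −20·log₁₀(r/r_ref)), then combine on an intensity basis.
woodworking router: 101.8 − 20·log₁₀(39.3/3.6) = 101.8 − 20.76 = 81.04 dB.
forklift: 90.8 − 20·log₁₀(10.1/2.6) = 90.8 − 11.79 = 79.01 dB.
milling machine: 88.4 − 20·log₁₀(30.6/2.5) = 88.4 − 21.76 = 66.64 dB.
Σ 10^(L/10) = 2.113e+08 → L_total = 10·log₁₀(2.113e+08) = 83.25 dB.

83.2 dB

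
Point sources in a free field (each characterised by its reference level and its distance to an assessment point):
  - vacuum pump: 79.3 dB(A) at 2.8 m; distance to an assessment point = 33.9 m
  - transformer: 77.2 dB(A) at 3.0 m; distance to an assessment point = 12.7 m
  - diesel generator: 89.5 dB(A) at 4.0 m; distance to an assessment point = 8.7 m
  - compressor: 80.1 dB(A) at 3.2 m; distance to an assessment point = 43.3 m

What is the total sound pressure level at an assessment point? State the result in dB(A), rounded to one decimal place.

82.8 dB(A)

Apply inverse-square spreading to bring every level to the receiver, then sum 10^(L/10).
vacuum pump: 79.3 − 20·log₁₀(33.9/2.8) = 79.3 − 21.66 = 57.64 dB(A).
transformer: 77.2 − 20·log₁₀(12.7/3.0) = 77.2 − 12.53 = 64.67 dB(A).
diesel generator: 89.5 − 20·log₁₀(8.7/4.0) = 89.5 − 6.75 = 82.75 dB(A).
compressor: 80.1 − 20·log₁₀(43.3/3.2) = 80.1 − 22.63 = 57.47 dB(A).
Σ 10^(L/10) = 1.925e+08 → L_total = 10·log₁₀(1.925e+08) = 82.84 dB(A).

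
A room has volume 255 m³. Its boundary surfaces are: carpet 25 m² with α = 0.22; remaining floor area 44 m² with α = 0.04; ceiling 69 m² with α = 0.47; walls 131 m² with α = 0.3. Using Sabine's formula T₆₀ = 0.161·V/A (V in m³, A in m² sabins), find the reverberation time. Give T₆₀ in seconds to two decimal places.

0.52 s

Total absorption A = 25·0.22 + 44·0.04 + 69·0.47 + 131·0.3 = 78.99 m² sabins.
T₆₀ = 0.161 × 255 / 78.99 = 0.520 s.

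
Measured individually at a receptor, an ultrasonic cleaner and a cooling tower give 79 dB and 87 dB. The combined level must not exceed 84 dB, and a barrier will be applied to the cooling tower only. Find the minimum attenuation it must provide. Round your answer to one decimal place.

4.7 dB

Fixed contribution from the other source: Σ 10^(L/10) = 10^(79/10) = 7.943e+07 (79.00 dB).
To meet 84 dB overall, the treated cooling tower may contribute at most 10^(84/10) − 7.943e+07 = 1.718e+08, i.e. 82.35 dB.
So the cooling tower must be reduced from 87 to 82.35 dB: IL = 4.65 dB.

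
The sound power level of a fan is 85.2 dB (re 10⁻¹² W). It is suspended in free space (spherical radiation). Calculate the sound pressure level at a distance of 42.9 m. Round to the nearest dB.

The power spreads over a sphere of area 4π·r², so L_p = L_w − 10·log₁₀(4π·r²).
4π·r² = 2.313e+04 m², 10·log₁₀ of that is 43.641 dB.
L_p = 85.2 − 43.641 = 41.56 dB.

42 dB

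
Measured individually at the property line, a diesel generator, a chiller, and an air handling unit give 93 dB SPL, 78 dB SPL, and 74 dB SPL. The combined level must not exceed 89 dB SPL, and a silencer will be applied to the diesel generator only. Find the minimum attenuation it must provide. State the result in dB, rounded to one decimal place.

Fixed contribution from the other sources: Σ 10^(L/10) = 10^(78/10) + 10^(74/10) = 8.821e+07 (79.46 dB SPL).
The limit corresponds to 10^(89/10) = 7.943e+08; subtracting the fixed part leaves 7.061e+08 for the diesel generator, i.e. 88.49 dB SPL.
So the diesel generator must be reduced from 93 to 88.49 dB SPL: IL = 4.51 dB.

4.5 dB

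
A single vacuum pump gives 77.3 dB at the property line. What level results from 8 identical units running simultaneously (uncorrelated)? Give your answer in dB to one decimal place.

With 8 equal, uncorrelated contributions the intensity is 8× that of one unit, giving a rise of 10·log₁₀ 8.
L_total = 77.3 + 10·log₁₀(8) = 77.3 + 9.031 = 86.33 dB.

86.3 dB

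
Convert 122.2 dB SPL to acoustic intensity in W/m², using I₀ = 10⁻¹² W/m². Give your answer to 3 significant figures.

1.66 W/m²

L = 10·log₁₀(I/I₀) ⇒ I = I₀·10^(L/10) = 10⁻¹² × 10^12.22.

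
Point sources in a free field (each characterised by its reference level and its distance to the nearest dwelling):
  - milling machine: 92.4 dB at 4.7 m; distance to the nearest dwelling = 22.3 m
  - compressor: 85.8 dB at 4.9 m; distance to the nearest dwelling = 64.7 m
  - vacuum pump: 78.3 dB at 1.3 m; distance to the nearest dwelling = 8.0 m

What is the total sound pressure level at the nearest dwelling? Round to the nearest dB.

79 dB

Propagate each source to the receiver with L = L_ref − 20·log₁₀(r/r_ref), then add intensities.
milling machine: 92.4 − 20·log₁₀(22.3/4.7) = 92.4 − 13.52 = 78.88 dB.
compressor: 85.8 − 20·log₁₀(64.7/4.9) = 85.8 − 22.41 = 63.39 dB.
vacuum pump: 78.3 − 20·log₁₀(8.0/1.3) = 78.3 − 15.78 = 62.52 dB.
Σ 10^(L/10) = 8.116e+07 → L_total = 10·log₁₀(8.116e+07) = 79.09 dB.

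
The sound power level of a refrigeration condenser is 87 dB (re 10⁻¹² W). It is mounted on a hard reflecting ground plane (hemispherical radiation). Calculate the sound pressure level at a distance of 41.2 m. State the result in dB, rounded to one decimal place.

Free-field hemispherical radiation: L_p = L_w − 10·log₁₀(2π·r²), r = 41.2 m.
2π·r² = 1.067e+04 m², 10·log₁₀ of that is 40.280 dB.
L_p = 87 − 40.280 = 46.72 dB.

46.7 dB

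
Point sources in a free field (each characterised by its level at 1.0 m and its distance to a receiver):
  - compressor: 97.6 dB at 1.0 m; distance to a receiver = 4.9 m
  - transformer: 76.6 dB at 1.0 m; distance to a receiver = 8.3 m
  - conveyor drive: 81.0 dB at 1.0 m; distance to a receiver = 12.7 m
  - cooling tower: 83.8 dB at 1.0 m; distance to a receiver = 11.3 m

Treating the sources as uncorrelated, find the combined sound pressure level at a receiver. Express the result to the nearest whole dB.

Apply inverse-square spreading to bring every level to the receiver, then sum 10^(L/10).
compressor: 97.6 − 20·log₁₀(4.9/1.0) = 97.6 − 13.80 = 83.80 dB.
transformer: 76.6 − 20·log₁₀(8.3/1.0) = 76.6 − 18.38 = 58.22 dB.
conveyor drive: 81.0 − 20·log₁₀(12.7/1.0) = 81.0 − 22.08 = 58.92 dB.
cooling tower: 83.8 − 20·log₁₀(11.3/1.0) = 83.8 − 21.06 = 62.74 dB.
Σ 10^(L/10) = 2.430e+08 → L_total = 10·log₁₀(2.430e+08) = 83.86 dB.

84 dB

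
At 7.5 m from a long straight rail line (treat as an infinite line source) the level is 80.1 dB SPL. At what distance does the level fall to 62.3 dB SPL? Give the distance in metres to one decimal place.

451.9 m

For a line source L₁ − L₂ = 10·log₁₀(r₂/r₁), so r₂ = r₁·10^((L₁−L₂)/10).
r₂ = 7.5·10^((80.1−62.3)/10) = 7.5·10^(17.8/10) = 451.92 m.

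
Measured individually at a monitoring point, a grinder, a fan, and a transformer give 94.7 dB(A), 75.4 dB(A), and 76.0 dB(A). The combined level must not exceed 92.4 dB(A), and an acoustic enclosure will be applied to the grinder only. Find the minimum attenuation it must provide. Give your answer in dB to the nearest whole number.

Everything except the grinder sums to 10^(75.4/10) + 10^(76.0/10) = 7.448e+07 in linear terms, 78.72 dB(A).
To meet 92.4 dB(A) overall, the treated grinder may contribute at most 10^(92.4/10) − 7.448e+07 = 1.663e+09, i.e. 92.21 dB(A).
Required insertion loss = 94.7 − 92.21 = 2.49 dB.

2 dB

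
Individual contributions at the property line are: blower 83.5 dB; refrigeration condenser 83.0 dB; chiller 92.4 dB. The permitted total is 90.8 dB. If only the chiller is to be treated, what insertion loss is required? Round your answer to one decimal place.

Everything except the chiller sums to 10^(83.5/10) + 10^(83.0/10) = 4.234e+08 in linear terms, 86.27 dB.
To meet 90.8 dB overall, the treated chiller may contribute at most 10^(90.8/10) − 4.234e+08 = 7.789e+08, i.e. 88.91 dB.
So the chiller must be reduced from 92.4 to 88.91 dB: IL = 3.49 dB.

3.5 dB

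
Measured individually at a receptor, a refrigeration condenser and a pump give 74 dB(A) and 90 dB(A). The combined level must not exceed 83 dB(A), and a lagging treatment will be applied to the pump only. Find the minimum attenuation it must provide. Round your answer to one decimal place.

Fixed contribution from the other source: Σ 10^(L/10) = 10^(74/10) = 2.512e+07 (74.00 dB(A)).
To meet 83 dB(A) overall, the treated pump may contribute at most 10^(83/10) − 2.512e+07 = 1.744e+08, i.e. 82.42 dB(A).
Required insertion loss = 90 − 82.42 = 7.58 dB.

7.6 dB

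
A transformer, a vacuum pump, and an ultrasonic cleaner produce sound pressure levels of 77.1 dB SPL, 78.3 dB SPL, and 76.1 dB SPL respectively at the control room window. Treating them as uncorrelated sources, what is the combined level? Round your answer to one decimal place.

For uncorrelated sources the intensities add, so convert each level to linear form, sum, and take 10·log₁₀ of the total.
Σ 10^(L/10) = 10^(77.1/10) + 10^(78.3/10) + 10^(76.1/10) = 1.596e+08.
L_total = 10·log₁₀(1.596e+08) = 82.03 dB SPL.

82.0 dB SPL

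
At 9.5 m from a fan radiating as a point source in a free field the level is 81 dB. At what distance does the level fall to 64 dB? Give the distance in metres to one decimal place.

Point-source spreading drops the level by 20·log₁₀(r₂/r₁); inverting, r₂/r₁ = 10^(ΔL/20).
r₂ = 9.5·10^((81−64)/20) = 9.5·10^(17.0/20) = 67.25 m.

67.3 m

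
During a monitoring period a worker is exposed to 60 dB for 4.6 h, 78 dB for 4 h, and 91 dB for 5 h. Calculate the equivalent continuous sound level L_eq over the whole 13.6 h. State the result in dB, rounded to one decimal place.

L_eq = 10·log₁₀[(1/T)·Σ tᵢ·10^(Lᵢ/10)] with T = 13.6 h.
Σ tᵢ·10^(Lᵢ/10) = 4.6·10^(60/10) + 4·10^(78/10) + 5·10^(91/10) = 6.552e+09.
L_eq = 10·log₁₀(6.552e+09/13.6) = 86.83 dB.

86.8 dB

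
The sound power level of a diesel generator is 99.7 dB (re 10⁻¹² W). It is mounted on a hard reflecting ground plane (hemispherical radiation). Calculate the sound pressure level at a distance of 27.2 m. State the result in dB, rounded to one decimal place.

The power spreads over a hemisphere of area 2π·r², so L_p = L_w − 10·log₁₀(2π·r²).
2π·r² = 4649 m², 10·log₁₀ of that is 36.673 dB.
L_p = 99.7 − 36.673 = 63.03 dB.

63.0 dB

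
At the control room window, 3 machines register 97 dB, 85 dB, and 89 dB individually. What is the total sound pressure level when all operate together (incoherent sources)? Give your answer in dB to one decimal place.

97.9 dB

For uncorrelated sources the intensities add, so convert each level to linear form, sum, and take 10·log₁₀ of the total.
Σ 10^(L/10) = 10^(97/10) + 10^(85/10) + 10^(89/10) = 6.122e+09.
L_total = 10·log₁₀(6.122e+09) = 97.87 dB.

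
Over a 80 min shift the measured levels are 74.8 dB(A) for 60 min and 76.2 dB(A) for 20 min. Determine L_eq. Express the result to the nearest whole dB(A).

75 dB(A)

L_eq = 10·log₁₀[(1/T)·Σ tᵢ·10^(Lᵢ/10)] with T = 80 min.
Σ tᵢ·10^(Lᵢ/10) = 60·10^(74.8/10) + 20·10^(76.2/10) = 2.646e+09.
L_eq = 10·log₁₀(2.646e+09/80) = 75.19 dB(A).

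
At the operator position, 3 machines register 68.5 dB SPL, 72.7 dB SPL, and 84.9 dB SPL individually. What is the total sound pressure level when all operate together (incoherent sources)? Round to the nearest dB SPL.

For uncorrelated sources the intensities add, so convert each level to linear form, sum, and take 10·log₁₀ of the total.
Σ 10^(L/10) = 10^(68.5/10) + 10^(72.7/10) + 10^(84.9/10) = 3.347e+08.
L_total = 10·log₁₀(3.347e+08) = 85.25 dB SPL.

85 dB SPL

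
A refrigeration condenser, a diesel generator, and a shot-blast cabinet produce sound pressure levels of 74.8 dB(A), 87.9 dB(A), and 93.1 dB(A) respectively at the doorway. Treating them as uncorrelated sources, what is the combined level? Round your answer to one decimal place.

Incoherent sources combine by intensity addition: L_total = 10·log₁₀(Σ 10^(L_i/10)).
Σ 10^(L/10) = 10^(74.8/10) + 10^(87.9/10) + 10^(93.1/10) = 2.689e+09.
L_total = 10·log₁₀(2.689e+09) = 94.30 dB(A).

94.3 dB(A)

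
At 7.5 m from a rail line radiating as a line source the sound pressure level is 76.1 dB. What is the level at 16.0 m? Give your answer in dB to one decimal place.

Line-source attenuation: ΔL = 10·log₁₀(r₂/r₁) = 10·log₁₀(16.0/7.5) = 3.291 dB.
L₂ = 76.1 − 10·log₁₀(16.0/7.5) = 76.1 − 3.291 = 72.81 dB.

72.8 dB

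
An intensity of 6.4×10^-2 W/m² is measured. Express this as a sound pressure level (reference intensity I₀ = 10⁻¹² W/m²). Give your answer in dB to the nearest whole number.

108 dB

L = 10·log₁₀(I/I₀) = 10·log₁₀(6.4×10^-2/10⁻¹²) = 10·log₁₀(6.4×10^10).
L = 10·(0.8062 + 10) = 108.06 dB.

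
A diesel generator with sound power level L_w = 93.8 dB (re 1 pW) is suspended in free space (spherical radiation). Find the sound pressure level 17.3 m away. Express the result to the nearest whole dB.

The power spreads over a sphere of area 4π·r², so L_p = L_w − 10·log₁₀(4π·r²).
4π·r² = 3761 m², 10·log₁₀ of that is 35.753 dB.
L_p = 93.8 − 35.753 = 58.05 dB.

58 dB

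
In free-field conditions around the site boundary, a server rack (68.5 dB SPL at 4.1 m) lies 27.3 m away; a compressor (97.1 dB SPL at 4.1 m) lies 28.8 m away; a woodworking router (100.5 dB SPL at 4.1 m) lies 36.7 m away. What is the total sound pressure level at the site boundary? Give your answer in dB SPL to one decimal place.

83.9 dB SPL

Apply inverse-square spreading to bring every level to the receiver, then sum 10^(L/10).
server rack: 68.5 − 20·log₁₀(27.3/4.1) = 68.5 − 16.47 = 52.03 dB SPL.
compressor: 97.1 − 20·log₁₀(28.8/4.1) = 97.1 − 16.93 = 80.17 dB SPL.
woodworking router: 100.5 − 20·log₁₀(36.7/4.1) = 100.5 − 19.04 = 81.46 dB SPL.
Σ 10^(L/10) = 2.441e+08 → L_total = 10·log₁₀(2.441e+08) = 83.88 dB SPL.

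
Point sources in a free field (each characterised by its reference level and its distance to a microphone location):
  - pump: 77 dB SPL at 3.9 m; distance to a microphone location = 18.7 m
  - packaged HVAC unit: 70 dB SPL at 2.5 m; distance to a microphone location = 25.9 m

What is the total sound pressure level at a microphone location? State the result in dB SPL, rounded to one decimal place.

63.6 dB SPL

Apply inverse-square spreading to bring every level to the receiver, then sum 10^(L/10).
pump: 77 − 20·log₁₀(18.7/3.9) = 77 − 13.62 = 63.38 dB SPL.
packaged HVAC unit: 70 − 20·log₁₀(25.9/2.5) = 70 − 20.31 = 49.69 dB SPL.
Σ 10^(L/10) = 2.273e+06 → L_total = 10·log₁₀(2.273e+06) = 63.57 dB SPL.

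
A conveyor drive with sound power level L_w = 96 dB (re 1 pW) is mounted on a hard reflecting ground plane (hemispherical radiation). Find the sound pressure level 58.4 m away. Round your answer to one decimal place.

52.7 dB

The power spreads over a hemisphere of area 2π·r², so L_p = L_w − 10·log₁₀(2π·r²).
2π·r² = 2.143e+04 m², 10·log₁₀ of that is 43.310 dB.
L_p = 96 − 43.310 = 52.69 dB.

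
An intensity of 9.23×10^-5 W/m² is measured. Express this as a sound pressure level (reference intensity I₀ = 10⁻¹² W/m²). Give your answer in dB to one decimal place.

79.7 dB

Dividing by I₀ shifts the exponent by 12: I/I₀ = 9.23×10^7.
L = 10·(0.9652 + 7) = 79.65 dB.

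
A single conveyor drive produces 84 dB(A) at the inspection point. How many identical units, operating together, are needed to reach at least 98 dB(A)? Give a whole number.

Need L₁ + 10·log₁₀ N ≥ 98, i.e. log₁₀ N ≥ 1.40.
N ≥ 10^(14.0/10) = 25.119, so N = 26.

26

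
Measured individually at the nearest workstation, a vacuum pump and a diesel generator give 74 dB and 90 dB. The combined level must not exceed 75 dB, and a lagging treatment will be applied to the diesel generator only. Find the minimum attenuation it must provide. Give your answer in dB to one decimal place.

21.9 dB

Fixed contribution from the other source: Σ 10^(L/10) = 10^(74/10) = 2.512e+07 (74.00 dB).
The limit corresponds to 10^(75/10) = 3.162e+07; subtracting the fixed part leaves 6.504e+06 for the diesel generator, i.e. 68.13 dB.
So the diesel generator must be reduced from 90 to 68.13 dB: IL = 21.87 dB.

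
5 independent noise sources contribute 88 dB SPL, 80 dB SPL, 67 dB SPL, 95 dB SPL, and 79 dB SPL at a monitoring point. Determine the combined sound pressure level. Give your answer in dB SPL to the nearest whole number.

96 dB SPL

For uncorrelated sources the intensities add, so convert each level to linear form, sum, and take 10·log₁₀ of the total.
Σ 10^(L/10) = 10^(88/10) + 10^(80/10) + 10^(67/10) + 10^(95/10) + 10^(79/10) = 3.978e+09.
L_total = 10·log₁₀(3.978e+09) = 96.00 dB SPL.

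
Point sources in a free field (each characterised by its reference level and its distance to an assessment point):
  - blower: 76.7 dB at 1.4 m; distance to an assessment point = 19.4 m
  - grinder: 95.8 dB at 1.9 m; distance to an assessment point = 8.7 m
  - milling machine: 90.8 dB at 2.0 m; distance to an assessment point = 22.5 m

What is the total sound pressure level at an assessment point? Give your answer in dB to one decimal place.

First find each source's level at the receiver (point-source: −20·log₁₀(r/r_ref)), then combine on an intensity basis.
blower: 76.7 − 20·log₁₀(19.4/1.4) = 76.7 − 22.83 = 53.87 dB.
grinder: 95.8 − 20·log₁₀(8.7/1.9) = 95.8 − 13.22 = 82.58 dB.
milling machine: 90.8 − 20·log₁₀(22.5/2.0) = 90.8 − 21.02 = 69.78 dB.
Σ 10^(L/10) = 1.911e+08 → L_total = 10·log₁₀(1.911e+08) = 82.81 dB.

82.8 dB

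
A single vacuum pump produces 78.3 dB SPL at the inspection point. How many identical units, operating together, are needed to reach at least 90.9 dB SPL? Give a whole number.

19

The shortfall is 90.9 − 78.3 = 12.6 dB, and N units add 10·log₁₀ N, so need 10·log₁₀ N ≥ 12.6.
N ≥ 10^(12.6/10) = 18.197, so N = 19.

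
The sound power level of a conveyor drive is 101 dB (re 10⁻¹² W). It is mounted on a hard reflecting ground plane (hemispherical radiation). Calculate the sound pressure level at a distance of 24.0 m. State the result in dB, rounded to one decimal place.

65.4 dB

The power spreads over a hemisphere of area 2π·r², so L_p = L_w − 10·log₁₀(2π·r²).
2π·r² = 3619 m², 10·log₁₀ of that is 35.586 dB.
L_p = 101 − 35.586 = 65.41 dB.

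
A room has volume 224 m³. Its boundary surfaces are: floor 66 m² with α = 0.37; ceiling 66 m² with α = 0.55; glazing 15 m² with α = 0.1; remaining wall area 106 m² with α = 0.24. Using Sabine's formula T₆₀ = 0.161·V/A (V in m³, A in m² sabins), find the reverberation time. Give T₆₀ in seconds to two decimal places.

0.41 s

Total absorption A = 66·0.37 + 66·0.55 + 15·0.1 + 106·0.24 = 87.66 m² sabins.
T₆₀ = 0.161·V/A = 0.161·224/87.66 = 0.411 s.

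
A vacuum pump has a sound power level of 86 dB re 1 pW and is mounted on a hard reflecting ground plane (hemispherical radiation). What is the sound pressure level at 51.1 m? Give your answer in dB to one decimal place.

Free-field hemispherical radiation: L_p = L_w − 10·log₁₀(2π·r²), r = 51.1 m.
2π·r² = 1.641e+04 m², 10·log₁₀ of that is 42.150 dB.
L_p = 86 − 42.150 = 43.85 dB.

43.8 dB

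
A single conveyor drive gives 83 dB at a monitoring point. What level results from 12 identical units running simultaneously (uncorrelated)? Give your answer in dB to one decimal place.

N identical incoherent sources raise the level by 10·log₁₀ N.
L_total = 83 + 10·log₁₀(12) = 83 + 10.792 = 93.79 dB.

93.8 dB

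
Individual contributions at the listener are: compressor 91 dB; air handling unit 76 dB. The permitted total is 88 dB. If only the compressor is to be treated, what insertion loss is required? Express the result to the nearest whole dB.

3 dB

Fixed contribution from the other source: Σ 10^(L/10) = 10^(76/10) = 3.981e+07 (76.00 dB).
The limit corresponds to 10^(88/10) = 6.310e+08; subtracting the fixed part leaves 5.911e+08 for the compressor, i.e. 87.72 dB.
Required insertion loss = 91 − 87.72 = 3.28 dB.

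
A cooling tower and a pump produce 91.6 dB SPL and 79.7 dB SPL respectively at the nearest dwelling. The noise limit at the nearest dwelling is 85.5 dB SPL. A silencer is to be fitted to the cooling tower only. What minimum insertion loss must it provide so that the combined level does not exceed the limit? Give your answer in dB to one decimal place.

7.4 dB

The untreated sources together contribute 10^(79.7/10) = 9.333e+07, i.e. 79.70 dB SPL.
To meet 85.5 dB SPL overall, the treated cooling tower may contribute at most 10^(85.5/10) − 9.333e+07 = 2.615e+08, i.e. 84.17 dB SPL.
So the cooling tower must be reduced from 91.6 to 84.17 dB SPL: IL = 7.43 dB.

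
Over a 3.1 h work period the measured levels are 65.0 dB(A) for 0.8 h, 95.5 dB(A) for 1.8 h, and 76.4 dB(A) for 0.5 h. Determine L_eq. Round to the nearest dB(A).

L_eq = 10·log₁₀[(1/T)·Σ tᵢ·10^(Lᵢ/10)] with T = 3.1 h.
Σ tᵢ·10^(Lᵢ/10) = 0.8·10^(65.0/10) + 1.8·10^(95.5/10) + 0.5·10^(76.4/10) = 6.411e+09.
L_eq = 10·log₁₀(6.411e+09/3.1) = 93.16 dB(A).

93 dB(A)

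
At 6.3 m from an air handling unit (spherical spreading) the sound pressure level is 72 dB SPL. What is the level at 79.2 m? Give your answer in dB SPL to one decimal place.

50.0 dB SPL

For a point source, L₂ = L₁ − 20·log₁₀(r₂/r₁).
L₂ = 72 − 20·log₁₀(79.2/6.3) = 72 − 21.988 = 50.01 dB SPL.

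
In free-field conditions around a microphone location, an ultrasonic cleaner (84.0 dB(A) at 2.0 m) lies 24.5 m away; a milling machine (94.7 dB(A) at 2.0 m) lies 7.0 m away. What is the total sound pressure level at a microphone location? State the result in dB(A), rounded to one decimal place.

83.8 dB(A)

First find each source's level at the receiver (point-source: −20·log₁₀(r/r_ref)), then combine on an intensity basis.
ultrasonic cleaner: 84.0 − 20·log₁₀(24.5/2.0) = 84.0 − 21.76 = 62.24 dB(A).
milling machine: 94.7 − 20·log₁₀(7.0/2.0) = 94.7 − 10.88 = 83.82 dB(A).
Σ 10^(L/10) = 2.426e+08 → L_total = 10·log₁₀(2.426e+08) = 83.85 dB(A).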